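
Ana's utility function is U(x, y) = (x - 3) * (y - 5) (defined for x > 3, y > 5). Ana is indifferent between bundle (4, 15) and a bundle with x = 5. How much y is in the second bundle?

y = 10

U(4, 15) = 10.
Set U(5, y) = 10 and solve.
With x = 5: (5 − 3) = 2, so (y − 5) = 10/2 = 5.
So y = 5 + 5 = 10.
Check: U(5, 10) = 10.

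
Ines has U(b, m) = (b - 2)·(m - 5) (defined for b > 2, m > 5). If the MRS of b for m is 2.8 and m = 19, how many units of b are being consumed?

MU_b = (m−5), MU_m = (b−2).
MRS = (m−5)/(b−2).
Substitute m = 19: MRS = 14/(b − 2). Setting this equal to 2.8 gives b − 2 = 14/2.8 = 5, so b = 7.

b = 7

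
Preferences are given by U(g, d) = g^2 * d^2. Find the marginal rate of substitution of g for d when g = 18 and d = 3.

MRS = 1/6

MU_g = 2·g·d^2 and MU_d = 2·g^2·d.
MRS = MU_g/MU_d = d/g.
At (18, 3): MRS = 1/6.
That is, one extra unit of g is worth 1/6 units of d at the margin.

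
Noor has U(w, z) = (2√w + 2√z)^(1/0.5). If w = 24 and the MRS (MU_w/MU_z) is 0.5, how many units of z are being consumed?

z = 6

For CES with ρ = 0.5, MRS = √(z/w).
Setting √(z/24) = 0.5 gives z/24 = 0.25 and z = 6.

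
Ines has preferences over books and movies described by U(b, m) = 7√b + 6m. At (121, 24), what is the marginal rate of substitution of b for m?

MRS = 7/132

MU_b = 7/(2√b), MU_m = 6.
MRS = 7/(2√b) ÷ 6.
At (121, 24): MRS = 7/132.
So at (121, 24) the consumer would give up 7/132 units of m for one more unit of b.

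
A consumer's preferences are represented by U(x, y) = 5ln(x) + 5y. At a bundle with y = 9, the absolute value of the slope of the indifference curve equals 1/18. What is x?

MU_x = 5/x, MU_y = 5.
MRS = 5/x ÷ 5.
MRS depends only on x: 1/x = 1/18 ⇒ x = 1/(1/18) = 18.

x = 18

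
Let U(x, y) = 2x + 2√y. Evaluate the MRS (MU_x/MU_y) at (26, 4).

MU_x = 2, MU_y = 2/(2√y).
MRS = 2 ÷ (2/(2√y)).
At (26, 4): MRS = 4.
The indifference curve has slope −4 at this bundle.

MRS = 4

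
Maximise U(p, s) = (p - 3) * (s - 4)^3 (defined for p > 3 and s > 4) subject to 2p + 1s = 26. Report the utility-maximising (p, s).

p* = 5, s* = 16

MU_p = (s−4)^3, MU_s = 3·(p−3)·(s−4)^2.
MRS = (1/3)·(s−4)/(p−3).
Tangency: set MRS = p_p/p_s = 2/1 = 2.
So (1/3)·(s − 4)/(p − 3) = 2, i.e. (s − 4) = 6·(p − 3).
Rewrite the budget in excess-of-subsistence terms: 2·(p − 3) + 1·(s − 4) = 26 − 2·3 − 1·4 = 16.
Substituting, 8·(p − 3) = 16, so p − 3 = 2 and p* = 5.
Then s − 4 = 6·2 = 12, so s* = 16.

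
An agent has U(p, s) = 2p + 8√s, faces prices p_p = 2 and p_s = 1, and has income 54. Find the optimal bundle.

MU_p = 2, MU_s = 8/(2√s).
MRS = 2 ÷ (8/(2√s)).
Tangency: set MRS = p_p/p_s = 2/1 = 2.
MRS depends only on s: 0.5·√s = 2 ⇒ √s = 2/0.5 = 4 ⇒ s* = 16.
From the budget, 2·p = 54 − 1·16 = 38, so p* = 19.

p* = 19, s* = 16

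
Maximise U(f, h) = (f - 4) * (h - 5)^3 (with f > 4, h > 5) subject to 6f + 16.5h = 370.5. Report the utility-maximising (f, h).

MU_f = (h−5)^3, MU_h = 3·(f−4)·(h−5)^2.
MRS = (1/3)·(h−5)/(f−4).
Tangency: set MRS = p_f/p_h = 6/16.5 = 4/11.
So (1/3)·(h − 5)/(f − 4) = 4/11, i.e. (h − 5) = (12/11)·(f − 4).
Rewrite the budget in excess-of-subsistence terms: 6·(f − 4) + 16.5·(h − 5) = 370.5 − 6·4 − 16.5·5 = 264.
Substituting, 24·(f − 4) = 264, so f − 4 = 11 and f* = 15.
Then h − 5 = (12/11)·11 = 12, so h* = 17.

f* = 15, h* = 17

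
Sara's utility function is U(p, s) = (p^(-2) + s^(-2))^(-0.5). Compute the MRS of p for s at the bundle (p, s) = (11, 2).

For CES with ρ = -2, MRS = (s/p)^3.
At (11, 2): MRS = 8/1331.
So at (11, 2) the consumer would give up 8/1331 units of s for one more unit of p.

MRS = 8/1331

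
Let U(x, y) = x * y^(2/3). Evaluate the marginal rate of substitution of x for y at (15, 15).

MU_x = y^(2/3) and MU_y = 2/3·x·y^(-1/3).
MRS = MU_x/MU_y = (1.5)·y/x.
At (15, 15): MRS = 1.5.
That is, one extra unit of x is worth 1.5 units of y at the margin.

MRS = 1.5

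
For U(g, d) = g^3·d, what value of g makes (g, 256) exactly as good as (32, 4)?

g = 8

U(32, 4) = 131072.
Set U(g, 256) = 131072 and solve.
With d = 256: g^3 = 131072/256 = 512; taking the cube root, g = 8.
Check: U(8, 256) = 131072.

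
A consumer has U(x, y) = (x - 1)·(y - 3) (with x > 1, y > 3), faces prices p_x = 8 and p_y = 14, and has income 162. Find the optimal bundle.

x* = 8, y* = 7

MU_x = (y−3), MU_y = (x−1).
MRS = (y−3)/(x−1).
Tangency: set MRS = p_x/p_y = 8/14 = 4/7.
So (y − 3)/(x − 1) = 4/7, i.e. (y − 3) = (4/7)·(x − 1).
Rewrite the budget in excess-of-subsistence terms: 8·(x − 1) + 14·(y − 3) = 162 − 8·1 − 14·3 = 112.
Substituting, 16·(x − 1) = 112, so x − 1 = 7 and x* = 8.
Then y − 3 = (4/7)·7 = 4, so y* = 7.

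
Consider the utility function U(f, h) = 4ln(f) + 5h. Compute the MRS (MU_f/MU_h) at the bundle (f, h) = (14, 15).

MU_f = 4/f, MU_h = 5.
MRS = 4/f ÷ 5.
At (14, 15): MRS = 2/35.
So at (14, 15) the consumer would give up 2/35 units of h for one more unit of f.

MRS = 2/35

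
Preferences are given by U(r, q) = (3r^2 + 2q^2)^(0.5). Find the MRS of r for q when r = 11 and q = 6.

For CES with ρ = 2, MRS = (3/2)·(q/r)^(-1).
At (11, 6): MRS = 2.75.
The indifference curve has slope −2.75 at this bundle.

MRS = 2.75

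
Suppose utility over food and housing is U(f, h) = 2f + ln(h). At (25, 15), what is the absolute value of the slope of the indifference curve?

MU_f = 2, MU_h = 1/h.
MRS = 2 ÷ (1/h).
At (25, 15): MRS = 30.
The indifference curve has slope −30 at this bundle.

MRS = 30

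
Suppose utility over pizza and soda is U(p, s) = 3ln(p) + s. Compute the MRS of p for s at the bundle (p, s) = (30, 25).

MU_p = 3/p, MU_s = 1.
MRS = 3/p ÷ 1.
At (30, 25): MRS = 0.1.
That is, one extra unit of p is worth 0.1 units of s at the margin.

MRS = 0.1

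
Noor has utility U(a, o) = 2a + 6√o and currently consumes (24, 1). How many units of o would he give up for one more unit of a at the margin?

MU_a = 2, MU_o = 6/(2√o).
MRS = 2 ÷ (6/(2√o)).
At (24, 1): MRS = 2/3.
The indifference curve has slope −2/3 at this bundle.

MRS = 2/3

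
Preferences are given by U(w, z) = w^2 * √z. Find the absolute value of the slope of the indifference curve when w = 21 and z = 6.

MRS = 8/7

MU_w = 2·w·√z and MU_z = 0.5·w^2·z^(-0.5).
MRS = MU_w/MU_z = (4)·z/w.
At (21, 6): MRS = 8/7.
The indifference curve has slope −8/7 at this bundle.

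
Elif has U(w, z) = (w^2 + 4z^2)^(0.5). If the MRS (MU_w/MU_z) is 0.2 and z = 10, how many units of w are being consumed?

For CES with ρ = 2, MRS = (1/4)·(z/w)^(-1).
Setting (1/4)·(10/w)^(-1) = 0.2 gives (10/w)^(-1) = 0.8, so 10/w = 1.25 and w = 8.

w = 8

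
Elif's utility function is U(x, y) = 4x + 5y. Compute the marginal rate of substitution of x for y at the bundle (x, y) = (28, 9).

MRS = 0.8

MU_x = 4, MU_y = 5, so MRS = 4/5 = 0.8 at every bundle.
At (28, 9): MRS = 0.8.
That is, one extra unit of x is worth 0.8 units of y at the margin.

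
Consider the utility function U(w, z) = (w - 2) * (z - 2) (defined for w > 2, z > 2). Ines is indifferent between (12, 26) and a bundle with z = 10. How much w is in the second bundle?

U(12, 26) = 240.
Set U(w, 10) = 240 and solve.
With z = 10: (10 − 2) = 8, so (w − 2) = 240/8 = 30.
So w = 2 + 30 = 32.
Check: U(32, 10) = 240.

w = 32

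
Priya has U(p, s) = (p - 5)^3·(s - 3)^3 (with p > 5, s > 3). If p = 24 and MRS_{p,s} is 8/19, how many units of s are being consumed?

s = 11

MU_p = 3·(p−5)^2·(s−3)^3, MU_s = 3·(p−5)^3·(s−3)^2.
MRS = (s−3)/(p−5).
Substitute p = 24: MRS = (s − 3)/19. Setting this equal to 8/19 gives s − 3 = (8/19)·19 = 8, so s = 11.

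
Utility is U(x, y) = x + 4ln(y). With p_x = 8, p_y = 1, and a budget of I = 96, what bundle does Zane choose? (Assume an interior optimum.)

MU_x = 1, MU_y = 4/y.
MRS = 1 ÷ (4/y).
Tangency: set MRS = p_x/p_y = 8/1 = 8.
MRS depends only on y: 0.25·y = 8 ⇒ y* = 8/0.25 = 32.
From the budget, 8·x = 96 − 1·32 = 64, so x* = 8.

x* = 8, y* = 32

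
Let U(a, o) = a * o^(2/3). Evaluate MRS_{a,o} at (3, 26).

MRS = 13

MU_a = o^(2/3) and MU_o = 2/3·a·o^(-1/3).
MRS = MU_a/MU_o = (1.5)·o/a.
At (3, 26): MRS = 13.
The indifference curve has slope −13 at this bundle.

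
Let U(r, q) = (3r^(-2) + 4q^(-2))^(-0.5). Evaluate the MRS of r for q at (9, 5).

For CES with ρ = -2, MRS = (3/4)·(q/r)^3.
At (9, 5): MRS = 125/972.
That is, one extra unit of r is worth 125/972 units of q at the margin.

MRS = 125/972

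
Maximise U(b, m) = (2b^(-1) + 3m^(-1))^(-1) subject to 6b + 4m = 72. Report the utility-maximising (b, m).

b* = 6, m* = 9

For CES with ρ = -1, MRS = (2/3)·(m/b)^2.
Tangency: set MRS = p_b/p_m = 6/4 = 1.5.
So (m/b)^2 = 2.25; taking the square root, m/b = 1.5, i.e. m = 1.5·b.
Substitute into the budget 6·b + 4·m = 72: 12·b = 72, so b* = 6 and m* = 1.5·6 = 9.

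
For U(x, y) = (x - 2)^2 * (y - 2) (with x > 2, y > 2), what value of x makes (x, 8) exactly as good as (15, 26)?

U(15, 26) = 4056.
Set U(x, 8) = 4056 and solve.
With y = 8: (8 − 2) = 6, so (x − 2)^2 = 4056/6 = 676.
Taking the square root (with x > 2): x − 2 = 26, so x = 28.
Check: U(28, 8) = 4056.

x = 28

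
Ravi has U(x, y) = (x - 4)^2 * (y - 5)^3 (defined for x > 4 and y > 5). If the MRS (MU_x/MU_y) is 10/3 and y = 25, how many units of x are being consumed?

x = 8

MU_x = 2·(x−4)·(y−5)^3, MU_y = 3·(x−4)^2·(y−5)^2.
MRS = (2/3)·(y−5)/(x−4).
Substitute y = 25: MRS = (40/3)/(x − 4). Setting this equal to 10/3 gives x − 4 = (40/3)/(10/3) = 4, so x = 8.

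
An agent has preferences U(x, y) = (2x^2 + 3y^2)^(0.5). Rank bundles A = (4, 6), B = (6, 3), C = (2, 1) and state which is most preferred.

Evaluate utility at each bundle:
U(A) = 11.832.
U(B) = 9.950.
U(C) = 3.317.
Highest utility is A, so A ≻ B ≻ C.

Bundle A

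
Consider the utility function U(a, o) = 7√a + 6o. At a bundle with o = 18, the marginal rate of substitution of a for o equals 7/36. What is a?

MU_a = 7/(2√a), MU_o = 6.
MRS = 7/(2√a) ÷ 6.
MRS depends only on a: (7/12)/√a = 7/36 ⇒ √a = (7/12)/(7/36) = 3 ⇒ a = 9.

a = 9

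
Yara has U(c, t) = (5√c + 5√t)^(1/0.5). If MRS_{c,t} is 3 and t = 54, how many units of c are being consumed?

c = 6

For CES with ρ = 0.5, MRS = √(t/c).
Setting √(54/c) = 3 gives 54/c = 9 and c = 6.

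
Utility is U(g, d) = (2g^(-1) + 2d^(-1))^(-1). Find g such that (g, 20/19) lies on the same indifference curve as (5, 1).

g = 4

U depends on (g, d) only through S = 2g^(-1) + 2d^(-1), so equal utility means equal S. At (5, 1): S = 2.4.
With d = 20/19: 2·(20/19)^(-1) = 1.9, so 2g^(-1) = 2.4 − 1.9 = 0.5, i.e. g^(-1) = 0.25.
Hence g = 1/0.25 = 4.
Check: U(4, 20/19) = 0.4167.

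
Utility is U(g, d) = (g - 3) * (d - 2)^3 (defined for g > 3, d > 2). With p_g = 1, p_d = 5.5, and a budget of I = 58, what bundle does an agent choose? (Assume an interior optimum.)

g* = 14, d* = 8

MU_g = (d−2)^3, MU_d = 3·(g−3)·(d−2)^2.
MRS = (1/3)·(d−2)/(g−3).
Tangency: set MRS = p_g/p_d = 1/5.5 = 2/11.
So (1/3)·(d − 2)/(g − 3) = 2/11, i.e. (d − 2) = (6/11)·(g − 3).
Rewrite the budget in excess-of-subsistence terms: 1·(g − 3) + 5.5·(d − 2) = 58 − 1·3 − 5.5·2 = 44.
Substituting, 4·(g − 3) = 44, so g − 3 = 11 and g* = 14.
Then d − 2 = (6/11)·11 = 6, so d* = 8.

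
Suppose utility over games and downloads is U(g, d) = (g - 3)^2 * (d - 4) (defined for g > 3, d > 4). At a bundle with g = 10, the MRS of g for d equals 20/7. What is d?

MU_g = 2·(g−3)·(d−4), MU_d = (g−3)^2.
MRS = (2/1)·(d−4)/(g−3).
Substitute g = 10: MRS = (d − 4)/3.5. Setting this equal to 20/7 gives d − 4 = (20/7)·3.5 = 10, so d = 14.

d = 14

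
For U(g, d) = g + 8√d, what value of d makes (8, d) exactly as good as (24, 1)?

d = 9

U(24, 1) = 32.
Set U(8, d) = 32 and solve.
With g = 8: 8√d = 32 − 8 = 24, so √d = 3 and d = 9.
Check: U(8, 9) = 32.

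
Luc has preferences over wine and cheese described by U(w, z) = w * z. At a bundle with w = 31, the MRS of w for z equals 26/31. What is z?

MU_w = z and MU_z = w.
MRS = MU_w/MU_z = z/w.
Substitute w = 31: MRS = z/31. Setting z/31 = 26/31 gives z = (26/31)·31 = 26.

z = 26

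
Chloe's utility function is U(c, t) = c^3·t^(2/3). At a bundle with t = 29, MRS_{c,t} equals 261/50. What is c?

MU_c = 3·c^2·t^(2/3) and MU_t = 2/3·c^3·t^(-1/3).
MRS = MU_c/MU_t = (4.5)·t/c.
Substitute t = 29: MRS = 130.5/c. Setting 130.5/c = 261/50 gives c = 130.5/(261/50) = 25.

c = 25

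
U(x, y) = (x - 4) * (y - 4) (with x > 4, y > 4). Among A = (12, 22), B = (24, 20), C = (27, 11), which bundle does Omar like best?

Evaluate utility at each bundle:
U(A) = 144.
U(B) = 320.
U(C) = 161.
Highest utility is B, so B ≻ C ≻ A.

Bundle B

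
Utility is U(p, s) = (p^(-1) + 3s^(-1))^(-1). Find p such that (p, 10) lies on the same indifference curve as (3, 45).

U depends on (p, s) only through S = p^(-1) + 3s^(-1), so equal utility means equal S. At (3, 45): S = 0.4.
With s = 10: 3·10^(-1) = 0.3, so p^(-1) = 0.4 − 0.3 = 0.1.
Hence p = 1/0.1 = 10.
Check: U(10, 10) = 2.5.

p = 10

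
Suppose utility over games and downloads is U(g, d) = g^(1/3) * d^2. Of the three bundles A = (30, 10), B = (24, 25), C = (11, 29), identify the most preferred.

Evaluate utility at each bundle:
U(A) = 310.723.
U(B) = 1802.812.
U(C) = 1870.367.
Highest utility is C, so C ≻ B ≻ A.

Bundle C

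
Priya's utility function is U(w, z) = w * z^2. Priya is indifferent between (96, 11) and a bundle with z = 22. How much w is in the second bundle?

w = 24

U(96, 11) = 11616.
Set U(w, 22) = 11616 and solve.
With z = 22: 22^2 = 484, so w = 11616/484 = 24.
Check: U(24, 22) = 11616.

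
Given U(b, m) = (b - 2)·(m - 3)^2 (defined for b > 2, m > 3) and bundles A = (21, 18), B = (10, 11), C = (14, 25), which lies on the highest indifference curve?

Bundle C

Evaluate utility at each bundle:
U(A) = 4275.
U(B) = 512.
U(C) = 5808.
Highest utility is C, so C ≻ A ≻ B.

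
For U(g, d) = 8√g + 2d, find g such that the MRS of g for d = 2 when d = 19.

MU_g = 8/(2√g), MU_d = 2.
MRS = 8/(2√g) ÷ 2.
MRS depends only on g: 2/√g = 2 ⇒ √g = 2/2 = 1 ⇒ g = 1.

g = 1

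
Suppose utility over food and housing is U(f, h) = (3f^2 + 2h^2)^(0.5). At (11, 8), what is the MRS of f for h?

MRS = 33/16

For CES with ρ = 2, MRS = (3/2)·(h/f)^(-1).
At (11, 8): MRS = 33/16.
The indifference curve has slope −33/16 at this bundle.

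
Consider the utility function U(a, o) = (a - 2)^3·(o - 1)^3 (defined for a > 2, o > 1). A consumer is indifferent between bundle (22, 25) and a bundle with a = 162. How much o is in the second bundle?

U(22, 25) = 110592000.
Set U(162, o) = 110592000 and solve.
With a = 162: (162 − 2)^3 = 4096000, so (o − 1)^3 = 110592000/4096000 = 27.
Taking the cube root (with o > 1): o − 1 = 3, so o = 4.
Check: U(162, 4) = 110592000.

o = 4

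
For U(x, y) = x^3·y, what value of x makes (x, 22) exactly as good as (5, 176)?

U(5, 176) = 22000.
Set U(x, 22) = 22000 and solve.
With y = 22: x^3 = 22000/22 = 1000; taking the cube root, x = 10.
Check: U(10, 22) = 22000.

x = 10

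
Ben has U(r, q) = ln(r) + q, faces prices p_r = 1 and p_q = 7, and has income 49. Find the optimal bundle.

MU_r = 1/r, MU_q = 1.
MRS = 1/r ÷ 1.
Tangency: set MRS = p_r/p_q = 1/7.
MRS depends only on r: 1/r = 1/7 ⇒ r* = 1/(1/7) = 7.
From the budget, 7·q = 49 − 1·7 = 42, so q* = 6.

r* = 7, q* = 6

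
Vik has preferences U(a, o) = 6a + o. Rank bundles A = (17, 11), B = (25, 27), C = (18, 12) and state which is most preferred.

Bundle B

Evaluate utility at each bundle:
U(A) = 113.
U(B) = 177.
U(C) = 120.
Highest utility is B, so B ≻ C ≻ A.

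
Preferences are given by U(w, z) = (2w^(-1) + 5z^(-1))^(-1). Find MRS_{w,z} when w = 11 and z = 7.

MRS = 98/605

For CES with ρ = -1, MRS = (2/5)·(z/w)^2.
At (11, 7): MRS = 98/605.
That is, one extra unit of w is worth 98/605 units of z at the margin.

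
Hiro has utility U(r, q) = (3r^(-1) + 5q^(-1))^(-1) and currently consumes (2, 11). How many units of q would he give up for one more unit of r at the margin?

For CES with ρ = -1, MRS = (3/5)·(q/r)^2.
At (2, 11): MRS = 18.15.
That is, one extra unit of r is worth 18.15 units of q at the margin.

MRS = 18.15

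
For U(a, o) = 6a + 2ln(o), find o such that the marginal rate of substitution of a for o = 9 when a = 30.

o = 3

MU_a = 6, MU_o = 2/o.
MRS = 6 ÷ (2/o).
MRS depends only on o: 3·o = 9 ⇒ o = 9/3 = 3.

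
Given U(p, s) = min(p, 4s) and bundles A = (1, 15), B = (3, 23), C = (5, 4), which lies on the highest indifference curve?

Evaluate utility at each bundle:
U(A) = 1.
U(B) = 3.
U(C) = 5.
Highest utility is C, so C ≻ B ≻ A.

Bundle C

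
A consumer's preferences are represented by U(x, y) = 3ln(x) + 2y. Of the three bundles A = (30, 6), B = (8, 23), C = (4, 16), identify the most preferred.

Bundle B

Evaluate utility at each bundle:
U(A) = 22.204.
U(B) = 52.238.
U(C) = 36.159.
Highest utility is B, so B ≻ C ≻ A.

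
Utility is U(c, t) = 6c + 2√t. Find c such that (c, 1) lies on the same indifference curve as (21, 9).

c = 65/3

U(21, 9) = 132.
Set U(c, 1) = 132 and solve.
With t = 1: √1 = 1, so 6c = 132 − 2·1 = 130 and c = 65/3.
Check: U(65/3, 1) = 132.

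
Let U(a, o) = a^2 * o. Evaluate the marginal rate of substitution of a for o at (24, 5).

MRS = 5/12

MU_a = 2·a·o and MU_o = a^2.
MRS = MU_a/MU_o = (2/1)·o/a.
At (24, 5): MRS = 5/12.
So at (24, 5) the consumer would give up 5/12 units of o for one more unit of a.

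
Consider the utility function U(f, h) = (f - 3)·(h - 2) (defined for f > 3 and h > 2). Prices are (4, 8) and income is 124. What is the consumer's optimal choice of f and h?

f* = 15, h* = 8

MU_f = (h−2), MU_h = (f−3).
MRS = (h−2)/(f−3).
Tangency: set MRS = p_f/p_h = 4/8 = 0.5.
So (h − 2)/(f − 3) = 0.5, i.e. (h − 2) = 0.5·(f − 3).
Rewrite the budget in excess-of-subsistence terms: 4·(f − 3) + 8·(h − 2) = 124 − 4·3 − 8·2 = 96.
Substituting, 8·(f − 3) = 96, so f − 3 = 12 and f* = 15.
Then h − 2 = 0.5·12 = 6, so h* = 8.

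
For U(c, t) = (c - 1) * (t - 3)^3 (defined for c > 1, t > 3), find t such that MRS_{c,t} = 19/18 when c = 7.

MU_c = (t−3)^3, MU_t = 3·(c−1)·(t−3)^2.
MRS = (1/3)·(t−3)/(c−1).
Substitute c = 7: MRS = (t − 3)/18. Setting this equal to 19/18 gives t − 3 = (19/18)·18 = 19, so t = 22.

t = 22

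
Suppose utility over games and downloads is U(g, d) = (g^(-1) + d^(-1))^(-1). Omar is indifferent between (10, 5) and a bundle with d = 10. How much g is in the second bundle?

g = 5

U depends on (g, d) only through S = g^(-1) + d^(-1), so equal utility means equal S. At (10, 5): S = 0.3.
With d = 10: 10^(-1) = 0.1, so g^(-1) = 0.3 − 0.1 = 0.2.
Hence g = 1/0.2 = 5.
Check: U(5, 10) = 3.3333.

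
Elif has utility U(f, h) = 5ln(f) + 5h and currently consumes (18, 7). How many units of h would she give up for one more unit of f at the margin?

MRS = 1/18

MU_f = 5/f, MU_h = 5.
MRS = 5/f ÷ 5.
At (18, 7): MRS = 1/18.
The indifference curve has slope −1/18 at this bundle.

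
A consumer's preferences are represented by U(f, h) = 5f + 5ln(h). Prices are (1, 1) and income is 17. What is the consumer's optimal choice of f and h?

MU_f = 5, MU_h = 5/h.
MRS = 5 ÷ (5/h).
Tangency: set MRS = p_f/p_h = 1/1 = 1.
MRS depends only on h: h = 1 ⇒ h* = 1.
From the budget, 1·f = 17 − 1·1 = 16, so f* = 16.

f* = 16, h* = 1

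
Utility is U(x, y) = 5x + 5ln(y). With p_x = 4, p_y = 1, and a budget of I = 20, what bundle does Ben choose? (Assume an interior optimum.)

x* = 4, y* = 4

MU_x = 5, MU_y = 5/y.
MRS = 5 ÷ (5/y).
Tangency: set MRS = p_x/p_y = 4/1 = 4.
MRS depends only on y: y = 4 ⇒ y* = 4.
From the budget, 4·x = 20 − 1·4 = 16, so x* = 4.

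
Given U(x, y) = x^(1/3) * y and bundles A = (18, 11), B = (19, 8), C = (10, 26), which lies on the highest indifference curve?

Evaluate utility at each bundle:
U(A) = 28.828.
U(B) = 21.347.
U(C) = 56.015.
Highest utility is C, so C ≻ A ≻ B.

Bundle C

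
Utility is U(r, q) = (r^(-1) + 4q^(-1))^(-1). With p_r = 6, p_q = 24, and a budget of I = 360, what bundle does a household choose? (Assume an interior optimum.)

For CES with ρ = -1, MRS = (1/4)·(q/r)^2.
Tangency: set MRS = p_r/p_q = 6/24 = 0.25.
So (q/r)^2 = 1; taking the square root, q/r = 1, i.e. q = r.
Substitute into the budget 6·r + 24·q = 360: 30·r = 360, so r* = 12 and q* = 12.

r* = 12, q* = 12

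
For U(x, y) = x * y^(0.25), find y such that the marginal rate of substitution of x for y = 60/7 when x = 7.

MU_x = y^(0.25) and MU_y = 0.25·x·y^(-0.75).
MRS = MU_x/MU_y = (4)·y/x.
Substitute x = 7: MRS = y/1.75. Setting y/1.75 = 60/7 gives y = (60/7)·1.75 = 15.

y = 15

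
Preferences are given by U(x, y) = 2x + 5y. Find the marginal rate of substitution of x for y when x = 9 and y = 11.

MU_x = 2, MU_y = 5, so MRS = 2/5 = 0.4 at every bundle.
At (9, 11): MRS = 0.4.
So at (9, 11) the consumer would give up 0.4 units of y for one more unit of x.

MRS = 0.4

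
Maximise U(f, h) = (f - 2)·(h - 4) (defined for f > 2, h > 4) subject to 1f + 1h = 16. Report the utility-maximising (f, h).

MU_f = (h−4), MU_h = (f−2).
MRS = (h−4)/(f−2).
Tangency: set MRS = p_f/p_h = 1/1 = 1.
So (h − 4)/(f − 2) = 1, i.e. (h − 4) = (f − 2).
Rewrite the budget in excess-of-subsistence terms: 1·(f − 2) + 1·(h − 4) = 16 − 1·2 − 1·4 = 10.
Substituting, 2·(f − 2) = 10, so f − 2 = 5 and f* = 7.
Then h − 4 = 5, so h* = 9.

f* = 7, h* = 9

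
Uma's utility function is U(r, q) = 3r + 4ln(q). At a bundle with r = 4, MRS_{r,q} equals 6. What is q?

q = 8

MU_r = 3, MU_q = 4/q.
MRS = 3 ÷ (4/q).
MRS depends only on q: 0.75·q = 6 ⇒ q = 6/0.75 = 8.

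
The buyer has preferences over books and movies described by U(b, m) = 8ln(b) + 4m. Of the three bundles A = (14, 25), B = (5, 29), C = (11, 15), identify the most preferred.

Bundle B

Evaluate utility at each bundle:
U(A) = 121.112.
U(B) = 128.876.
U(C) = 79.183.
Highest utility is B, so B ≻ A ≻ C.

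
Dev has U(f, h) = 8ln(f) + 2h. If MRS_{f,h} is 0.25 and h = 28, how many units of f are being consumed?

MU_f = 8/f, MU_h = 2.
MRS = 8/f ÷ 2.
MRS depends only on f: 4/f = 0.25 ⇒ f = 4/0.25 = 16.

f = 16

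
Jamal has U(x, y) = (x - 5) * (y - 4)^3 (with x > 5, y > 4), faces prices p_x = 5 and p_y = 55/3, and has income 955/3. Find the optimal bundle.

x* = 16, y* = 13

MU_x = (y−4)^3, MU_y = 3·(x−5)·(y−4)^2.
MRS = (1/3)·(y−4)/(x−5).
Tangency: set MRS = p_x/p_y = 5/(55/3) = 3/11.
So (1/3)·(y − 4)/(x − 5) = 3/11, i.e. (y − 4) = (9/11)·(x − 5).
Rewrite the budget in excess-of-subsistence terms: 5·(x − 5) + (55/3)·(y − 4) = 955/3 − 5·5 − (55/3)·4 = 220.
Substituting, 20·(x − 5) = 220, so x − 5 = 11 and x* = 16.
Then y − 4 = (9/11)·11 = 9, so y* = 13.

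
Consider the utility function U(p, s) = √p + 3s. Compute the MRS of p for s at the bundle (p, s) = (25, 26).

MRS = 1/30

MU_p = 1/(2√p), MU_s = 3.
MRS = 1/(2√p) ÷ 3.
At (25, 26): MRS = 1/30.
The indifference curve has slope −1/30 at this bundle.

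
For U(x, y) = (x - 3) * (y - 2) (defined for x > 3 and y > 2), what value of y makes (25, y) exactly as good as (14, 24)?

y = 13

U(14, 24) = 242.
Set U(25, y) = 242 and solve.
With x = 25: (25 − 3) = 22, so (y − 2) = 242/22 = 11.
So y = 2 + 11 = 13.
Check: U(25, 13) = 242.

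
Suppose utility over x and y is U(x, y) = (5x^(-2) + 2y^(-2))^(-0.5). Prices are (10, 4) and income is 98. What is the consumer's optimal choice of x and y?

For CES with ρ = -2, MRS = (5/2)·(y/x)^3.
Tangency: set MRS = p_x/p_y = 10/4 = 2.5.
So (y/x)^3 = 1; taking the cube root, y/x = 1, i.e. y = x.
Substitute into the budget 10·x + 4·y = 98: 14·x = 98, so x* = 7 and y* = 7.

x* = 7, y* = 7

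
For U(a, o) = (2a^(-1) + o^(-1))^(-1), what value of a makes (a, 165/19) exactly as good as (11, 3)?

a = 5

U depends on (a, o) only through S = 2a^(-1) + o^(-1), so equal utility means equal S. At (11, 3): S = 17/33.
With o = 165/19: (165/19)^(-1) = 19/165, so 2a^(-1) = 17/33 − 19/165 = 0.4, i.e. a^(-1) = 0.2.
Hence a = 1/0.2 = 5.
Check: U(5, 165/19) = 1.9412.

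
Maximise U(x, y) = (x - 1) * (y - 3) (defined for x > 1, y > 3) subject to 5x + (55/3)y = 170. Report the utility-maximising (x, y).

MU_x = (y−3), MU_y = (x−1).
MRS = (y−3)/(x−1).
Tangency: set MRS = p_x/p_y = 5/(55/3) = 3/11.
So (y − 3)/(x − 1) = 3/11, i.e. (y − 3) = (3/11)·(x − 1).
Rewrite the budget in excess-of-subsistence terms: 5·(x − 1) + (55/3)·(y − 3) = 170 − 5·1 − (55/3)·3 = 110.
Substituting, 10·(x − 1) = 110, so x − 1 = 11 and x* = 12.
Then y − 3 = (3/11)·11 = 3, so y* = 6.

x* = 12, y* = 6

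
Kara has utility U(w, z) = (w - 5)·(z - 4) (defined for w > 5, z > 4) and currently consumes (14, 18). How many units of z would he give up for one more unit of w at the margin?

MRS = 14/9

MU_w = (z−4), MU_z = (w−5).
MRS = (z−4)/(w−5).
At (14, 18): MRS = 14/9.
The indifference curve has slope −14/9 at this bundle.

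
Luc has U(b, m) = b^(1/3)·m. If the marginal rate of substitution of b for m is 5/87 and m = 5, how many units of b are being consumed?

b = 29

MU_b = 1/3·b^(-2/3)·m and MU_m = b^(1/3).
MRS = MU_b/MU_m = (1/3)·m/b.
Substitute m = 5: MRS = (5/3)/b. Setting (5/3)/b = 5/87 gives b = (5/3)/(5/87) = 29.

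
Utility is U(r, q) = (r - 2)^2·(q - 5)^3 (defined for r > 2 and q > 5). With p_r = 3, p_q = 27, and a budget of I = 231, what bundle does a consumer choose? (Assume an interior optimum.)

MU_r = 2·(r−2)·(q−5)^3, MU_q = 3·(r−2)^2·(q−5)^2.
MRS = (2/3)·(q−5)/(r−2).
Tangency: set MRS = p_r/p_q = 3/27 = 1/9.
So (2/3)·(q − 5)/(r − 2) = 1/9, i.e. (q − 5) = (1/6)·(r − 2).
Rewrite the budget in excess-of-subsistence terms: 3·(r − 2) + 27·(q − 5) = 231 − 3·2 − 27·5 = 90.
Substituting, 7.5·(r − 2) = 90, so r − 2 = 12 and r* = 14.
Then q − 5 = (1/6)·12 = 2, so q* = 7.

r* = 14, q* = 7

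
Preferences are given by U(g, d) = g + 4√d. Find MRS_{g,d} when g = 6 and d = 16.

MU_g = 1, MU_d = 4/(2√d).
MRS = 1 ÷ (4/(2√d)).
At (6, 16): MRS = 2.
The indifference curve has slope −2 at this bundle.

MRS = 2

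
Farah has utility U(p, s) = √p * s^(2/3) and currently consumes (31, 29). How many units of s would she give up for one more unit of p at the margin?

MU_p = 0.5·p^(-0.5)·s^(2/3) and MU_s = 2/3·√p·s^(-1/3).
MRS = MU_p/MU_s = (0.75)·s/p.
At (31, 29): MRS = 87/124.
The indifference curve has slope −87/124 at this bundle.

MRS = 87/124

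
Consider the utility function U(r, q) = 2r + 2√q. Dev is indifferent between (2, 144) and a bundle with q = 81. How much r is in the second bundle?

U(2, 144) = 28.
Set U(r, 81) = 28 and solve.
With q = 81: √81 = 9, so 2r = 28 − 2·9 = 10 and r = 5.
Check: U(5, 81) = 28.

r = 5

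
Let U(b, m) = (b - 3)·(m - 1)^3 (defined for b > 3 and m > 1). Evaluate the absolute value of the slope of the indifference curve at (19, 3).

MU_b = (m−1)^3, MU_m = 3·(b−3)·(m−1)^2.
MRS = (1/3)·(m−1)/(b−3).
At (19, 3): MRS = 1/24.
The indifference curve has slope −1/24 at this bundle.

MRS = 1/24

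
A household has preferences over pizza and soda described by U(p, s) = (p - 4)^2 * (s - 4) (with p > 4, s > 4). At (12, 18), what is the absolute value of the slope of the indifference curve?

MRS = 3.5

MU_p = 2·(p−4)·(s−4), MU_s = (p−4)^2.
MRS = (2/1)·(s−4)/(p−4).
At (12, 18): MRS = 3.5.
So at (12, 18) the consumer would give up 3.5 units of s for one more unit of p.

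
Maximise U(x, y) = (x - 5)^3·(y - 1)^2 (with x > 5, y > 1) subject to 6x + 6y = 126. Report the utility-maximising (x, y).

x* = 14, y* = 7

MU_x = 3·(x−5)^2·(y−1)^2, MU_y = 2·(x−5)^3·(y−1).
MRS = (3/2)·(y−1)/(x−5).
Tangency: set MRS = p_x/p_y = 6/6 = 1.
So (3/2)·(y − 1)/(x − 5) = 1, i.e. (y − 1) = (2/3)·(x − 5).
Rewrite the budget in excess-of-subsistence terms: 6·(x − 5) + 6·(y − 1) = 126 − 6·5 − 6·1 = 90.
Substituting, 10·(x − 5) = 90, so x − 5 = 9 and x* = 14.
Then y − 1 = (2/3)·9 = 6, so y* = 7.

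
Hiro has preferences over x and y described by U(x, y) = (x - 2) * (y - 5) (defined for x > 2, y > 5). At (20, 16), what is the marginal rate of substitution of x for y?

MRS = 11/18

MU_x = (y−5), MU_y = (x−2).
MRS = (y−5)/(x−2).
At (20, 16): MRS = 11/18.
The indifference curve has slope −11/18 at this bundle.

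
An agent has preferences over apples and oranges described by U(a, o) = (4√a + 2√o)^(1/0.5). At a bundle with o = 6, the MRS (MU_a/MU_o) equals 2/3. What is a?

For CES with ρ = 0.5, MRS = (4/2)·√(o/a).
Setting (4/2)·√(6/a) = 2/3 gives √(6/a) = 1/3, so 6/a = 1/9 and a = 54.

a = 54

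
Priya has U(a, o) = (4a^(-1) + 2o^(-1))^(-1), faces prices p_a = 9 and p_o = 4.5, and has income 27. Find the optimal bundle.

a* = 2, o* = 2

For CES with ρ = -1, MRS = (4/2)·(o/a)^2.
Tangency: set MRS = p_a/p_o = 9/4.5 = 2.
So (o/a)^2 = 1; taking the square root, o/a = 1, i.e. o = a.
Substitute into the budget 9·a + 4.5·o = 27: 13.5·a = 27, so a* = 2 and o* = 2.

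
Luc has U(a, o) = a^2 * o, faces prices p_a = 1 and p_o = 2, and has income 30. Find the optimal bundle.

MU_a = 2·a·o and MU_o = a^2.
MRS = MU_a/MU_o = (2/1)·o/a.
Tangency: set MRS = p_a/p_o = 1/2 = 0.5.
So (2/1)·o/a = 0.5, i.e. o = 0.25·a.
Substitute into the budget 1·a + 2·o = 30: 1.5·a = 30, so a* = 20.
Then o* = 0.25·20 = 5.

a* = 20, o* = 5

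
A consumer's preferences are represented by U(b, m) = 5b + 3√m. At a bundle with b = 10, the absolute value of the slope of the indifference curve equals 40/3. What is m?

m = 16

MU_b = 5, MU_m = 3/(2√m).
MRS = 5 ÷ (3/(2√m)).
MRS depends only on m: (10/3)·√m = 40/3 ⇒ √m = (40/3)/(10/3) = 4 ⇒ m = 16.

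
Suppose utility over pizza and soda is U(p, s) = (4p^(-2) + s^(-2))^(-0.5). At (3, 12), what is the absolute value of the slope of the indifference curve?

MRS = 256

For CES with ρ = -2, MRS = (4/1)·(s/p)^3.
At (3, 12): MRS = 256.
That is, one extra unit of p is worth 256 units of s at the margin.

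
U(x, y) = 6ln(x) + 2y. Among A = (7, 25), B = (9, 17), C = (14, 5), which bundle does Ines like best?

Evaluate utility at each bundle:
U(A) = 61.675.
U(B) = 47.183.
U(C) = 25.834.
Highest utility is A, so A ≻ B ≻ C.

Bundle A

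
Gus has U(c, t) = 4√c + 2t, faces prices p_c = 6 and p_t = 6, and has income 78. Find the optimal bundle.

MU_c = 4/(2√c), MU_t = 2.
MRS = 4/(2√c) ÷ 2.
Tangency: set MRS = p_c/p_t = 6/6 = 1.
MRS depends only on c: 1/√c = 1 ⇒ √c = 1/1 = 1 ⇒ c* = 1.
From the budget, 6·t = 78 − 6·1 = 72, so t* = 12.

c* = 1, t* = 12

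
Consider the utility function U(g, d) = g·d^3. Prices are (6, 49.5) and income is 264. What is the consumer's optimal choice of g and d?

g* = 11, d* = 4

MU_g = d^3 and MU_d = 3·g·d^2.
MRS = MU_g/MU_d = (1/3)·d/g.
Tangency: set MRS = p_g/p_d = 6/49.5 = 4/33.
So (1/3)·d/g = 4/33, i.e. d = (4/11)·g.
Substitute into the budget 6·g + 49.5·d = 264: 24·g = 264, so g* = 11.
Then d* = (4/11)·11 = 4.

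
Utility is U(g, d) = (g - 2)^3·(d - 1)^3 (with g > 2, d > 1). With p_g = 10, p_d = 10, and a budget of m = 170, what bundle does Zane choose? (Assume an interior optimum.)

MU_g = 3·(g−2)^2·(d−1)^3, MU_d = 3·(g−2)^3·(d−1)^2.
MRS = (d−1)/(g−2).
Tangency: set MRS = p_g/p_d = 10/10 = 1.
So (d − 1)/(g − 2) = 1, i.e. (d − 1) = (g − 2).
Rewrite the budget in excess-of-subsistence terms: 10·(g − 2) + 10·(d − 1) = 170 − 10·2 − 10·1 = 140.
Substituting, 20·(g − 2) = 140, so g − 2 = 7 and g* = 9.
Then d − 1 = 7, so d* = 8.

g* = 9, d* = 8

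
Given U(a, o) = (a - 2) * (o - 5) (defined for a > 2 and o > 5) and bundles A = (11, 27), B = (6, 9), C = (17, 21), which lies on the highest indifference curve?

Bundle C

Evaluate utility at each bundle:
U(A) = 198.
U(B) = 16.
U(C) = 240.
Highest utility is C, so C ≻ A ≻ B.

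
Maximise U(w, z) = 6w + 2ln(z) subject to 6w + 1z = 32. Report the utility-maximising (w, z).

w* = 5, z* = 2

MU_w = 6, MU_z = 2/z.
MRS = 6 ÷ (2/z).
Tangency: set MRS = p_w/p_z = 6/1 = 6.
MRS depends only on z: 3·z = 6 ⇒ z* = 6/3 = 2.
From the budget, 6·w = 32 − 1·2 = 30, so w* = 5.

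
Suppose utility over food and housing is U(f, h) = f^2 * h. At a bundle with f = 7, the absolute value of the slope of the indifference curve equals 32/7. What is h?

MU_f = 2·f·h and MU_h = f^2.
MRS = MU_f/MU_h = (2/1)·h/f.
Substitute f = 7: MRS = h/3.5. Setting h/3.5 = 32/7 gives h = (32/7)·3.5 = 16.

h = 16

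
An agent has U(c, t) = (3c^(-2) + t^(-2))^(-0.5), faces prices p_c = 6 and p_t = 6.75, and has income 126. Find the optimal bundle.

For CES with ρ = -2, MRS = (3/1)·(t/c)^3.
Tangency: set MRS = p_c/p_t = 6/6.75 = 8/9.
So (t/c)^3 = 8/27; taking the cube root, t/c = 2/3, i.e. t = (2/3)·c.
Substitute into the budget 6·c + 6.75·t = 126: 10.5·c = 126, so c* = 12 and t* = (2/3)·12 = 8.

c* = 12, t* = 8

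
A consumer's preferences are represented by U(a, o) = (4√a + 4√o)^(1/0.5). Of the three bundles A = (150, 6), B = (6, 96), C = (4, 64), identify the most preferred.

Bundle A

Evaluate utility at each bundle:
U(A) = 3456.000.
U(B) = 2400.000.
U(C) = 1600.000.
Highest utility is A, so A ≻ B ≻ C.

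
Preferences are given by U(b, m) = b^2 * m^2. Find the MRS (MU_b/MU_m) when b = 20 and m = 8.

MRS = 0.4

MU_b = 2·b·m^2 and MU_m = 2·b^2·m.
MRS = MU_b/MU_m = m/b.
At (20, 8): MRS = 0.4.
So at (20, 8) the consumer would give up 0.4 units of m for one more unit of b.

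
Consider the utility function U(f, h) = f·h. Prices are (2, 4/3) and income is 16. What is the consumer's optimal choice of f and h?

f* = 4, h* = 6

MU_f = h and MU_h = f.
MRS = MU_f/MU_h = h/f.
Tangency: set MRS = p_f/p_h = 2/(4/3) = 1.5.
So h/f = 1.5, i.e. h = 1.5·f.
Substitute into the budget 2·f + (4/3)·h = 16: 4·f = 16, so f* = 4.
Then h* = 1.5·4 = 6.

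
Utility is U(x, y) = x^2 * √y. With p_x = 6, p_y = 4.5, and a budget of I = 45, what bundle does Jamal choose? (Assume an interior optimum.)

x* = 6, y* = 2

MU_x = 2·x·√y and MU_y = 0.5·x^2·y^(-0.5).
MRS = MU_x/MU_y = (4)·y/x.
Tangency: set MRS = p_x/p_y = 6/4.5 = 4/3.
So (4)·y/x = 4/3, i.e. y = (1/3)·x.
Substitute into the budget 6·x + 4.5·y = 45: 7.5·x = 45, so x* = 6.
Then y* = (1/3)·6 = 2.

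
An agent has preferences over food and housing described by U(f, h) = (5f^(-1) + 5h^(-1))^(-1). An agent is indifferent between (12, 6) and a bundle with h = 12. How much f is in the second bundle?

f = 6

U depends on (f, h) only through S = 5f^(-1) + 5h^(-1), so equal utility means equal S. At (12, 6): S = 1.25.
With h = 12: 5·12^(-1) = 5/12, so 5f^(-1) = 1.25 − 5/12 = 5/6, i.e. f^(-1) = 1/6.
Hence f = 1/(1/6) = 6.
Check: U(6, 12) = 0.8.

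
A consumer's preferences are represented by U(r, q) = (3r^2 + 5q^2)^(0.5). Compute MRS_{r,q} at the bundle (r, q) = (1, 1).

For CES with ρ = 2, MRS = (3/5)·(q/r)^(-1).
At (1, 1): MRS = 0.6.
That is, one extra unit of r is worth 0.6 units of q at the margin.

MRS = 0.6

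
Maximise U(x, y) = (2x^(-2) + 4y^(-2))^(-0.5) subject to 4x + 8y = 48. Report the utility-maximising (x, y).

For CES with ρ = -2, MRS = (2/4)·(y/x)^3.
Tangency: set MRS = p_x/p_y = 4/8 = 0.5.
So (y/x)^3 = 1; taking the cube root, y/x = 1, i.e. y = x.
Substitute into the budget 4·x + 8·y = 48: 12·x = 48, so x* = 4 and y* = 4.

x* = 4, y* = 4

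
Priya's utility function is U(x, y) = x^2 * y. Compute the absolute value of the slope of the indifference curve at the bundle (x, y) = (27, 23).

MRS = 46/27

MU_x = 2·x·y and MU_y = x^2.
MRS = MU_x/MU_y = (2/1)·y/x.
At (27, 23): MRS = 46/27.
The indifference curve has slope −46/27 at this bundle.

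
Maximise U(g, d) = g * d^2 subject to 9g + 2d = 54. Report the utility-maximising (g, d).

g* = 2, d* = 18

MU_g = d^2 and MU_d = 2·g·d.
MRS = MU_g/MU_d = (1/2)·d/g.
Tangency: set MRS = p_g/p_d = 9/2 = 4.5.
So (1/2)·d/g = 4.5, i.e. d = 9·g.
Substitute into the budget 9·g + 2·d = 54: 27·g = 54, so g* = 2.
Then d* = 9·2 = 18.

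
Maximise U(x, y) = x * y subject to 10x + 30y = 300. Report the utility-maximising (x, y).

MU_x = y and MU_y = x.
MRS = MU_x/MU_y = y/x.
Tangency: set MRS = p_x/p_y = 10/30 = 1/3.
So y/x = 1/3, i.e. y = (1/3)·x.
Substitute into the budget 10·x + 30·y = 300: 20·x = 300, so x* = 15.
Then y* = (1/3)·15 = 5.

x* = 15, y* = 5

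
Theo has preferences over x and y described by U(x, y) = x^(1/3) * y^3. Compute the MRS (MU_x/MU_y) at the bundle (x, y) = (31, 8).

MRS = 8/279

MU_x = 1/3·x^(-2/3)·y^3 and MU_y = 3·x^(1/3)·y^2.
MRS = MU_x/MU_y = (1/9)·y/x.
At (31, 8): MRS = 8/279.
That is, one extra unit of x is worth 8/279 units of y at the margin.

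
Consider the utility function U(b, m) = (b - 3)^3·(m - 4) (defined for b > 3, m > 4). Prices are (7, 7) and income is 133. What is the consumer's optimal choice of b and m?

b* = 12, m* = 7

MU_b = 3·(b−3)^2·(m−4), MU_m = (b−3)^3.
MRS = (3/1)·(m−4)/(b−3).
Tangency: set MRS = p_b/p_m = 7/7 = 1.
So (3/1)·(m − 4)/(b − 3) = 1, i.e. (m − 4) = (1/3)·(b − 3).
Rewrite the budget in excess-of-subsistence terms: 7·(b − 3) + 7·(m − 4) = 133 − 7·3 − 7·4 = 84.
Substituting, (28/3)·(b − 3) = 84, so b − 3 = 9 and b* = 12.
Then m − 4 = (1/3)·9 = 3, so m* = 7.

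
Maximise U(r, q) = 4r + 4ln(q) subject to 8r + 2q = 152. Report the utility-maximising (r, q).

MU_r = 4, MU_q = 4/q.
MRS = 4 ÷ (4/q).
Tangency: set MRS = p_r/p_q = 8/2 = 4.
MRS depends only on q: q = 4 ⇒ q* = 4.
From the budget, 8·r = 152 − 2·4 = 144, so r* = 18.

r* = 18, q* = 4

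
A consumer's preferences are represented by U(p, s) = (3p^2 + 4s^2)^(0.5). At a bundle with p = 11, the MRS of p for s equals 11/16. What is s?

For CES with ρ = 2, MRS = (3/4)·(s/p)^(-1).
Setting (3/4)·(s/11)^(-1) = 11/16 gives (s/11)^(-1) = 11/12, so s/11 = 12/11 and s = 12.

s = 12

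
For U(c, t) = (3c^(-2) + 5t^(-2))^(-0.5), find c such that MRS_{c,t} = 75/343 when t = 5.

For CES with ρ = -2, MRS = (3/5)·(t/c)^3.
Setting (3/5)·(5/c)^3 = 75/343 gives (5/c)^3 = 125/343, so 5/c = 5/7 and c = 7.

c = 7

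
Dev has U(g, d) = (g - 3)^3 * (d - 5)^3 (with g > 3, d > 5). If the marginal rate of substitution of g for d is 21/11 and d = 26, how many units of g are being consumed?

MU_g = 3·(g−3)^2·(d−5)^3, MU_d = 3·(g−3)^3·(d−5)^2.
MRS = (d−5)/(g−3).
Substitute d = 26: MRS = 21/(g − 3). Setting this equal to 21/11 gives g − 3 = 21/(21/11) = 11, so g = 14.

g = 14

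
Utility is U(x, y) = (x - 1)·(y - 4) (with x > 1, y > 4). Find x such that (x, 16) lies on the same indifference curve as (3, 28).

U(3, 28) = 48.
Set U(x, 16) = 48 and solve.
With y = 16: (16 − 4) = 12, so (x − 1) = 48/12 = 4.
So x = 1 + 4 = 5.
Check: U(5, 16) = 48.

x = 5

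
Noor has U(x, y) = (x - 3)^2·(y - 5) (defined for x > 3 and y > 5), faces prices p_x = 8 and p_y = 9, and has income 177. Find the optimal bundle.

x* = 12, y* = 9

MU_x = 2·(x−3)·(y−5), MU_y = (x−3)^2.
MRS = (2/1)·(y−5)/(x−3).
Tangency: set MRS = p_x/p_y = 8/9.
So (2/1)·(y − 5)/(x − 3) = 8/9, i.e. (y − 5) = (4/9)·(x − 3).
Rewrite the budget in excess-of-subsistence terms: 8·(x − 3) + 9·(y − 5) = 177 − 8·3 − 9·5 = 108.
Substituting, 12·(x − 3) = 108, so x − 3 = 9 and x* = 12.
Then y − 5 = (4/9)·9 = 4, so y* = 9.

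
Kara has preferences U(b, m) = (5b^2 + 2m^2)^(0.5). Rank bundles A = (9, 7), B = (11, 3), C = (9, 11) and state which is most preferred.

Bundle C

Evaluate utility at each bundle:
U(A) = 22.428.
U(B) = 24.960.
U(C) = 25.436.
Highest utility is C, so C ≻ B ≻ A.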